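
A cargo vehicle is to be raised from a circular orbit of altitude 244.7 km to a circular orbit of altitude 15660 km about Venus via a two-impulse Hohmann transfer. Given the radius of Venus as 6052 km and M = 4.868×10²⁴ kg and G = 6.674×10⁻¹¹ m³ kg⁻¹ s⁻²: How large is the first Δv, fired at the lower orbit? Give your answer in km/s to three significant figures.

μ = GM = 6.674×10⁻¹¹ × 4.868×10²⁴ = 3.249×10¹⁴ m³/s².
r₁ = 6052 + 244.7 = 6296.7 km = 6.2967×10⁶ m.
r₂ = 6052 + 15660 = 21712 km = 2.1712×10⁷ m.
Transfer ellipse a_t = (r₁ + r₂)/2 = 1.400×10⁷ m.
At r₁: circular v_c1 = √(μ/r₁) = 7183 m/s; transfer-periapsis v_p = √[μ(2/r₁ − 1/a_t)] = 8944 m/s.
Δv₁ = v_p − v_c1 = 1761 m/s.
= 1.761 km/s.

Δv ≈ 1.76 km/s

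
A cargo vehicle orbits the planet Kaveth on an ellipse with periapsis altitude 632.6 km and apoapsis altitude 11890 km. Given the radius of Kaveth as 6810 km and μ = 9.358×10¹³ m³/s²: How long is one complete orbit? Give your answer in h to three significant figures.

T ≈ 8.53 h

r_p = 6810 + 632.6 = 7442.6 km = 7.4426×10⁶ m.
r_a = 6810 + 11890 = 18700 km = 1.8700×10⁷ m.
Semi-major axis a = (r_p + r_a)/2 = (7442.6 + 18700)/2 = 13071 km = 1.307×10⁷ m.
By Kepler's third law T = 2π√(a³/μ) = 2π × 4.885×10³ = 3.069×10⁴ s.
= 8.526 h.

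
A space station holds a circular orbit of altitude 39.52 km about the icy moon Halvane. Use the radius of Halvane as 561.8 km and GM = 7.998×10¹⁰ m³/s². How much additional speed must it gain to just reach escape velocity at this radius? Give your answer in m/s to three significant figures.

Δv ≈ 151 m/s

r = 561.8 + 39.52 = 601.32 km = 6.0132×10⁵ m.
Circular speed v_c = √(μ/r) = 364.7 m/s.
Escape speed v_esc = √(2μ/r) = √2 × v_c = 515.8 m/s.
Δv = v_esc − v_c = 151.1 m/s.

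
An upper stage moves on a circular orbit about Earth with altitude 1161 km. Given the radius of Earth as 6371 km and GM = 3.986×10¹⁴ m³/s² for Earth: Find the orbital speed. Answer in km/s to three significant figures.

v ≈ 7.27 km/s

r = 6371 + 1161 = 7532.0 km = 7.5320×10⁶ m.
For a circular orbit v = √(μ/r) = √(3.986×10¹⁴ / 7.532×10⁶) = √(5.292×10⁷) = 7275 m/s.
That is 7.275 km/s.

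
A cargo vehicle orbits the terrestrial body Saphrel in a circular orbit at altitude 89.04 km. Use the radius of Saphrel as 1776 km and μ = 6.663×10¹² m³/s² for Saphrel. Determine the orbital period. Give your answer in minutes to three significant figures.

r = 1776 + 89.04 = 1865.0 km = 1.8650×10⁶ m.
Kepler's third law: T = 2π√(r³/μ) = 2π√((1.865×10⁶)³ / 6.663×10¹²).
r³/μ = 9.736×10⁵ s², so T = 2π × 9.867×10² = 6.200×10³ s.
Converting: 6.200×10³ s ÷ 60.00 = 103.3 minutes.

T ≈ 103 minutes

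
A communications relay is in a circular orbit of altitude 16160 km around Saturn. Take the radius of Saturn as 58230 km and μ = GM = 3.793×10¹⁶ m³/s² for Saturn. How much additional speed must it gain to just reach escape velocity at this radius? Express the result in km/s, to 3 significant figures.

Δv ≈ 9.35 km/s

r = 58230 + 16160 = 74390 km = 7.4390×10⁷ m.
Circular speed v_c = √(μ/r) = 22580 m/s.
Escape speed v_esc = √(2μ/r) = √2 × v_c = 31930 m/s.
Δv = v_esc − v_c = 9353 m/s = 9.353 km/s.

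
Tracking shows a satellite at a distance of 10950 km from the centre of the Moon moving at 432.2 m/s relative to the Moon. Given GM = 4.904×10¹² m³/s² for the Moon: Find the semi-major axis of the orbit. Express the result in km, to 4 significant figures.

r = 1.095×10⁷ m.
Specific orbital energy ε = v²/2 − μ/r = (432.2)²/2 − 4.904×10¹²/1.095×10⁷ = -3.545×10⁵ J/kg.
Since ε = −μ/(2a), a = −μ/(2ε) = 6.918×10⁶ m = 6917.7 km.

a ≈ 6918 km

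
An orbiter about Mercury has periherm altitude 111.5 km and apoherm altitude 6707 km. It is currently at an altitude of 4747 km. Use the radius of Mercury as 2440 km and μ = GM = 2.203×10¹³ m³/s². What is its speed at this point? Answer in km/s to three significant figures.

r_p = 2440 + 111.5 = 2551.5 km = 2.5515×10⁶ m.
r_a = 2440 + 6707 = 9147.0 km = 9.1470×10⁶ m.
r = 2440 + 4747 = 7187.0 km = 7.187×10⁶ m.
Semi-major axis a = (r_p + r_a)/2 = 5849.2 km = 5.849×10⁶ m.
Vis-viva: v² = μ(2/r − 1/a) = 2.203×10¹³ × (2.783×10⁻⁷ − 1.710×10⁻⁷) = 2.364×10⁶ m²/s².
v = 1538 m/s = 1.538 km/s.

v ≈ 1.54 km/s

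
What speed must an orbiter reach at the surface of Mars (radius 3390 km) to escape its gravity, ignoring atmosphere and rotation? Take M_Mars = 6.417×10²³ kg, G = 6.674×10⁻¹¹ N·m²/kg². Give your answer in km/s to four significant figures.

μ = GM = 6.674×10⁻¹¹ × 6.417×10²³ = 4.283×10¹³ m³/s².
r = R = 3.390×10⁶ m.
Escape speed v_esc = √(2μ/r) = √(2 × 4.283×10¹³ / 3.390×10⁶) = √(2.527×10⁷) = 5027 m/s.
= 5.027 km/s.

v_esc ≈ 5.027 km/s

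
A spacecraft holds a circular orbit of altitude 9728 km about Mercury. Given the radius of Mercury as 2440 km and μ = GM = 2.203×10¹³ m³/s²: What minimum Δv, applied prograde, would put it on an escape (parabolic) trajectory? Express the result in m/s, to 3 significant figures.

Δv ≈ 557 m/s

r = 2440 + 9728 = 12168 km = 1.2168×10⁷ m.
Circular speed v_c = √(μ/r) = 1346 m/s.
Escape speed v_esc = √(2μ/r) = √2 × v_c = 1903 m/s.
Δv = v_esc − v_c = 557.3 m/s.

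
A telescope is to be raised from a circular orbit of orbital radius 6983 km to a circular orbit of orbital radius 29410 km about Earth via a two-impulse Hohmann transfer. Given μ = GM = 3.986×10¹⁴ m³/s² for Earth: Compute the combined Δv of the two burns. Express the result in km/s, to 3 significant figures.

r₁ = 6983 km = 6.983×10⁶ m.
r₂ = 29410 km = 2.941×10⁷ m.
Transfer ellipse a_t = (r₁ + r₂)/2 = 1.820×10⁷ m.
At r₁: circular v_c1 = √(μ/r₁) = 7555 m/s; transfer-perigee v_p = √[μ(2/r₁ − 1/a_t)] = 9605 m/s.
Δv₁ = v_p − v_c1 = 2050 m/s.
At r₂: circular v_c2 = √(μ/r₂) = 3681 m/s; transfer-apogee v_a = √[μ(2/r₂ − 1/a_t)] = 2281 m/s.
Δv₂ = v_c2 − v_a = 1401 m/s.
Total Δv = Δv₁ + Δv₂ = 3451 m/s = 3.451 km/s.

Δv_total ≈ 3.45 km/s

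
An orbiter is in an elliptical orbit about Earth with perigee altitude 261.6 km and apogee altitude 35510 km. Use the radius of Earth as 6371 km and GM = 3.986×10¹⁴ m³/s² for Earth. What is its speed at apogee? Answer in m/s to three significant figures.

v ≈ 1610 m/s

r_p = 6371 + 261.6 = 6632.6 km = 6.6326×10⁶ m.
r_a = 6371 + 35510 = 41881 km = 4.1881×10⁷ m.
Semi-major axis a = (r_p + r_a)/2 = 24257 km = 2.426×10⁷ m.
Vis-viva: v² = μ(2/r − 1/a) = 3.986×10¹⁴ × (4.775×10⁻⁸ − 4.123×10⁻⁸) = 2.602×10⁶ m²/s².
v = 1613 m/s.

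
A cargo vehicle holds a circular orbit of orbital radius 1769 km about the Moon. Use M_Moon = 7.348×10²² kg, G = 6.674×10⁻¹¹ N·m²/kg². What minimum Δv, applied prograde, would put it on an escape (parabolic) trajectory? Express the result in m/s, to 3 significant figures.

μ = GM = 6.674×10⁻¹¹ × 7.348×10²² = 4.904×10¹² m³/s².
r = 1769 km = 1.769×10⁶ m.
Circular speed v_c = √(μ/r) = 1665 m/s.
Escape speed v_esc = √(2μ/r) = √2 × v_c = 2355 m/s.
Δv = v_esc − v_c = 689.7 m/s.

Δv ≈ 690 m/s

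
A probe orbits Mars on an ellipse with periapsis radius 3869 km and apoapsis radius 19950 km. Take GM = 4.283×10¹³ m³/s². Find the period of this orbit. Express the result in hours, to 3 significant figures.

T ≈ 11.0 hours

Semi-major axis a = (r_p + r_a)/2 = (3869.0 + 19950)/2 = 11910 km = 1.191×10⁷ m.
By Kepler's third law T = 2π√(a³/μ) = 2π × 6.280×10³ = 3.946×10⁴ s.
= 10.96 hours.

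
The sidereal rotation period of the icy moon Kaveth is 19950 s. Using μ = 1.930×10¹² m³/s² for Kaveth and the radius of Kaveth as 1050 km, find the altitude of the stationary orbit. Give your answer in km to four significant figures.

A synchronous orbit has period T, so by Kepler's third law a = (μT²/4π²)^(1/3).
μT²/4π² = 1.930×10¹² × (1.995×10⁴)² / 39.48 = 1.946×10¹⁹ m³.
a = 2.690×10⁶ m = 2689.6 km.
Altitude h = a − R = 2689.6 − 1050 = 1639.6 km.

h_sync ≈ 1640 km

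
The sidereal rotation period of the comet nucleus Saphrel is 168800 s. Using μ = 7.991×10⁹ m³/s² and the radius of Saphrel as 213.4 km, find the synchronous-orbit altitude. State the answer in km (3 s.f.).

h_sync ≈ 1580 km

A synchronous orbit has period T, so by Kepler's third law a = (μT²/4π²)^(1/3).
μT²/4π² = 7.991×10⁹ × (1.688×10⁵)² / 39.48 = 5.767×10¹⁸ m³.
a = 1.793×10⁶ m = 1793.3 km.
Altitude h = a − R = 1793.3 − 213.4 = 1579.9 km.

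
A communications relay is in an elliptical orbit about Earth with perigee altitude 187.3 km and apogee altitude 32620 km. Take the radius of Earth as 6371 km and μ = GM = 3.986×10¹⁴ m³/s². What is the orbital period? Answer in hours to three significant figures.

T ≈ 9.50 hours

r_p = 6371 + 187.3 = 6558.3 km = 6.5583×10⁶ m.
r_a = 6371 + 32620 = 38991 km = 3.8991×10⁷ m.
Semi-major axis a = (r_p + r_a)/2 = (6558.3 + 38991)/2 = 22775 km = 2.277×10⁷ m.
By Kepler's third law T = 2π√(a³/μ) = 2π × 5.444×10³ = 3.420×10⁴ s.
= 9.501 hours.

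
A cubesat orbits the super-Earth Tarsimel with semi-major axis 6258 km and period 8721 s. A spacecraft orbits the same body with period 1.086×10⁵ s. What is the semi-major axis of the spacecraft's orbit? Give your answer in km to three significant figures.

Kepler's third law: a³ ∝ T², so a₂ = a₁ (T₂/T₁)^(2/3).
T₂/T₁ = 12.45, (T₂/T₁)^(2/3) = 5.372.
a₂ = 6258 × 5.372 = 33620 km.

a₂ ≈ 33600 km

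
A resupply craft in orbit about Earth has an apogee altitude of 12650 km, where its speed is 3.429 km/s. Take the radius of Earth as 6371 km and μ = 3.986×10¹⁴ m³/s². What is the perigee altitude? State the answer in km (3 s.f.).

perigee altitude ≈ 1050 km

r_a = 6371 + 12650 = 19021 km = 1.902×10⁷ m.
Specific energy ε = v²/2 − μ/r = -1.508×10⁷ J/kg, so a = −μ/(2ε) = 1.322×10⁷ m.
The apsides satisfy r_p + r_a = 2a, so the perigee radius is 2a − r_a = 7.417×10⁶ m = 7417.0 km.
Perigee altitude = 7417.0 − 6371 = 1046.0 km.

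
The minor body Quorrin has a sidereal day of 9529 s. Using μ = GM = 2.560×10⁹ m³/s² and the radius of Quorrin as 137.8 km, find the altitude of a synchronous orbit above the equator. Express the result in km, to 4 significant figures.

A synchronous orbit has period T, so by Kepler's third law a = (μT²/4π²)^(1/3).
μT²/4π² = 2.560×10⁹ × (9.529×10³)² / 39.48 = 5.888×10¹⁵ m³.
a = 1.806×10⁵ m = 180.58 km.
Altitude h = a − R = 180.58 − 137.8 = 42.775 km.

h_sync ≈ 42.78 km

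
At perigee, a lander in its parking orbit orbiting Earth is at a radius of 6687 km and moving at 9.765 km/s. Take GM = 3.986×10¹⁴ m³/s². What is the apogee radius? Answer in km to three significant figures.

r_p = 6.687×10⁶ m.
Specific energy ε = v²/2 − μ/r = -1.193×10⁷ J/kg, so a = −μ/(2ε) = 1.670×10⁷ m.
The apsides satisfy r_p + r_a = 2a, so the apogee radius is 2a − r_p = 2.672×10⁷ m = 26723 km.

apogee radius ≈ 26700 km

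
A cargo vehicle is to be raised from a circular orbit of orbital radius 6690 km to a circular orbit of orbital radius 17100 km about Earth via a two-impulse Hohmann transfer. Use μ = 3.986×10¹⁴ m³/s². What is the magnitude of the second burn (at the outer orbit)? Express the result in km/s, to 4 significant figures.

r₁ = 6690 km = 6.690×10⁶ m.
r₂ = 17100 km = 1.710×10⁷ m.
Transfer ellipse a_t = (r₁ + r₂)/2 = 1.190×10⁷ m.
At r₁: circular v_c1 = √(μ/r₁) = 7719 m/s; transfer-perigee v_p = √[μ(2/r₁ − 1/a_t)] = 9255 m/s.
At r₂: circular v_c2 = √(μ/r₂) = 4828 m/s; transfer-apogee v_a = √[μ(2/r₂ − 1/a_t)] = 3621 m/s.
Δv₂ = v_c2 − v_a = 1207 m/s.
= 1.207 km/s.

Δv ≈ 1.207 km/s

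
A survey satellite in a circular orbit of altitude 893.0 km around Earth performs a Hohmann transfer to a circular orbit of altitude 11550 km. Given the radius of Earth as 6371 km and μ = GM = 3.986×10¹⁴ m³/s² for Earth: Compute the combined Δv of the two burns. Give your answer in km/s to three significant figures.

Δv_total ≈ 2.56 km/s

r₁ = 6371 + 893.0 = 7264.0 km = 7.2640×10⁶ m.
r₂ = 6371 + 11550 = 17921 km = 1.7921×10⁷ m.
Transfer ellipse a_t = (r₁ + r₂)/2 = 1.259×10⁷ m.
At r₁: circular v_c1 = √(μ/r₁) = 7408 m/s; transfer-perigee v_p = √[μ(2/r₁ − 1/a_t)] = 8837 m/s.
Δv₁ = v_p − v_c1 = 1429 m/s.
At r₂: circular v_c2 = √(μ/r₂) = 4716 m/s; transfer-apogee v_a = √[μ(2/r₂ − 1/a_t)] = 3582 m/s.
Δv₂ = v_c2 − v_a = 1134 m/s.
Total Δv = Δv₁ + Δv₂ = 2564 m/s = 2.564 km/s.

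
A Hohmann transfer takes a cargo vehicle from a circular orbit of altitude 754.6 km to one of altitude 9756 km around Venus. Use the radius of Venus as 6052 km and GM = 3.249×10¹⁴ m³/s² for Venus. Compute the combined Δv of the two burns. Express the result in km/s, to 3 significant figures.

Δv_total ≈ 2.28 km/s

r₁ = 6052 + 754.6 = 6806.6 km = 6.8066×10⁶ m.
r₂ = 6052 + 9756 = 15808 km = 1.5808×10⁷ m.
Transfer ellipse a_t = (r₁ + r₂)/2 = 1.131×10⁷ m.
At r₁: circular v_c1 = √(μ/r₁) = 6909 m/s; transfer-periapsis v_p = √[μ(2/r₁ − 1/a_t)] = 8169 m/s.
Δv₁ = v_p − v_c1 = 1260 m/s.
At r₂: circular v_c2 = √(μ/r₂) = 4534 m/s; transfer-apoapsis v_a = √[μ(2/r₂ − 1/a_t)] = 3517 m/s.
Δv₂ = v_c2 − v_a = 1016 m/s.
Total Δv = Δv₁ + Δv₂ = 2276 m/s = 2.276 km/s.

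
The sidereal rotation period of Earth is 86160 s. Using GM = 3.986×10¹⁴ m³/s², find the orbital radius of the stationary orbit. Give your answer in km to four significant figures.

A synchronous orbit has period T, so by Kepler's third law a = (μT²/4π²)^(1/3).
μT²/4π² = 3.986×10¹⁴ × (8.616×10⁴)² / 39.48 = 7.495×10²² m³.
a = 4.216×10⁷ m = 42163 km.

r_sync ≈ 42160 km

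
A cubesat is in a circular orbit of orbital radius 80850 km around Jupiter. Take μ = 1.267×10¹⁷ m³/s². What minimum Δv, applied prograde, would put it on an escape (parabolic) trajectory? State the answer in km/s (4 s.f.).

r = 80850 km = 8.085×10⁷ m.
Circular speed v_c = √(μ/r) = 39590 m/s.
Escape speed v_esc = √(2μ/r) = √2 × v_c = 55980 m/s.
Δv = v_esc − v_c = 16400 m/s = 16.40 km/s.

Δv ≈ 16.40 km/s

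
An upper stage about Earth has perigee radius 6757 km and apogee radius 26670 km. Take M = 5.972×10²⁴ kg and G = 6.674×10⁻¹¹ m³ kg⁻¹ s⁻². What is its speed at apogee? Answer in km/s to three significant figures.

μ = GM = 6.674×10⁻¹¹ × 5.972×10²⁴ = 3.986×10¹⁴ m³/s².
Semi-major axis a = (r_p + r_a)/2 = 16714 km = 1.671×10⁷ m.
Vis-viva: v² = μ(2/r − 1/a) = 3.986×10¹⁴ × (7.499×10⁻⁸ − 5.983×10⁻⁸) = 6.042×10⁶ m²/s².
v = 2458 m/s = 2.458 km/s.

v ≈ 2.46 km/s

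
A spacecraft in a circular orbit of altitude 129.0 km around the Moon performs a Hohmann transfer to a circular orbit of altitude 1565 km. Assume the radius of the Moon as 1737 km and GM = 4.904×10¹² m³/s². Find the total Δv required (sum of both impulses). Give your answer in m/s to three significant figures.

r₁ = 1737 + 129.0 = 1866.0 km = 1.8660×10⁶ m.
r₂ = 1737 + 1565 = 3302.0 km = 3.3020×10⁶ m.
Transfer ellipse a_t = (r₁ + r₂)/2 = 2.584×10⁶ m.
At r₁: circular v_c1 = √(μ/r₁) = 1621 m/s; transfer-perilune v_p = √[μ(2/r₁ − 1/a_t)] = 1833 m/s.
Δv₁ = v_p − v_c1 = 211.4 m/s.
At r₂: circular v_c2 = √(μ/r₂) = 1219 m/s; transfer-apolune v_a = √[μ(2/r₂ − 1/a_t)] = 1036 m/s.
Δv₂ = v_c2 − v_a = 183.1 m/s.
Total Δv = Δv₁ + Δv₂ = 394.5 m/s.

Δv_total ≈ 395 m/s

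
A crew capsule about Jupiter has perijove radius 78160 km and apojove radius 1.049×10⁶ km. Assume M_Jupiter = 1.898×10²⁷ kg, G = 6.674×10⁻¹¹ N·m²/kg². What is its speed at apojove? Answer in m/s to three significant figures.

v ≈ 4090 m/s

μ = GM = 6.674×10⁻¹¹ × 1.898×10²⁷ = 1.267×10¹⁷ m³/s².
Semi-major axis a = (r_p + r_a)/2 = 5.6358×10⁵ km = 5.636×10⁸ m.
Vis-viva: v² = μ(2/r − 1/a) = 1.267×10¹⁷ × (1.907×10⁻⁹ − 1.774×10⁻⁹) = 1.675×10⁷ m²/s².
v = 4092 m/s.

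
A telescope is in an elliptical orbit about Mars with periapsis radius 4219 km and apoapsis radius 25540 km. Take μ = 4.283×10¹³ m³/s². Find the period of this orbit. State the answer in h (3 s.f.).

T ≈ 15.3 h

Semi-major axis a = (r_p + r_a)/2 = (4219.0 + 25540)/2 = 14880 km = 1.488×10⁷ m.
By Kepler's third law T = 2π√(a³/μ) = 2π × 8.770×10³ = 5.510×10⁴ s.
= 15.31 h.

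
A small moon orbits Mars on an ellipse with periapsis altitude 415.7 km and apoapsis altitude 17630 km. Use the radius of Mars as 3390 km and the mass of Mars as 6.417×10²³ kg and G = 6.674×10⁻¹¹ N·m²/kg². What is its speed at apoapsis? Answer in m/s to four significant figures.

v ≈ 790.4 m/s

μ = GM = 6.674×10⁻¹¹ × 6.417×10²³ = 4.283×10¹³ m³/s².
r_p = 3390 + 415.7 = 3805.7 km = 3.8057×10⁶ m.
r_a = 3390 + 17630 = 21020 km = 2.1020×10⁷ m.
Semi-major axis a = (r_p + r_a)/2 = 12413 km = 1.241×10⁷ m.
Vis-viva: v² = μ(2/r − 1/a) = 4.283×10¹³ × (9.515×10⁻⁸ − 8.056×10⁻⁸) = 6.247×10⁵ m²/s².
v = 790.4 m/s.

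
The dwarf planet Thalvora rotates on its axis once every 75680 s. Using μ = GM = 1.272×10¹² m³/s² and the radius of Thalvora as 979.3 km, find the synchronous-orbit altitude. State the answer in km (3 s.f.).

h_sync ≈ 4710 km

A synchronous orbit has period T, so by Kepler's third law a = (μT²/4π²)^(1/3).
μT²/4π² = 1.272×10¹² × (7.568×10⁴)² / 39.48 = 1.845×10²⁰ m³.
a = 5.693×10⁶ m = 5693.3 km.
Altitude h = a − R = 5693.3 − 979.3 = 4714.0 km.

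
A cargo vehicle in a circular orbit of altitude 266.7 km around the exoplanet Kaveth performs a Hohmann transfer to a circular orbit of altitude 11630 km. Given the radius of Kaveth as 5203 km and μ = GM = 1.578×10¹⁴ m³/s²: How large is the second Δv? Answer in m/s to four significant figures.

r₁ = 5203 + 266.7 = 5469.7 km = 5.4697×10⁶ m.
r₂ = 5203 + 11630 = 16833 km = 1.6833×10⁷ m.
Transfer ellipse a_t = (r₁ + r₂)/2 = 1.115×10⁷ m.
At r₁: circular v_c1 = √(μ/r₁) = 5371 m/s; transfer-periapsis v_p = √[μ(2/r₁ − 1/a_t)] = 6599 m/s.
At r₂: circular v_c2 = √(μ/r₂) = 3062 m/s; transfer-apoapsis v_a = √[μ(2/r₂ − 1/a_t)] = 2144 m/s.
Δv₂ = v_c2 − v_a = 917.4 m/s.

Δv ≈ 917.4 m/s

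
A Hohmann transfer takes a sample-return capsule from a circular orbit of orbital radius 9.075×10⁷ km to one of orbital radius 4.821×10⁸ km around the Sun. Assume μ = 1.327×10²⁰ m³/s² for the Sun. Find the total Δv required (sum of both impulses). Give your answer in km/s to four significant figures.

Δv_total ≈ 18.62 km/s

r₁ = 9.075×10⁷ km = 9.075×10¹⁰ m.
r₂ = 4.821×10⁸ km = 4.821×10¹¹ m.
Transfer ellipse a_t = (r₁ + r₂)/2 = 2.864×10¹¹ m.
At r₁: circular v_c1 = √(μ/r₁) = 38240 m/s; transfer-perihelion v_p = √[μ(2/r₁ − 1/a_t)] = 49610 m/s.
Δv₁ = v_p − v_c1 = 11370 m/s.
At r₂: circular v_c2 = √(μ/r₂) = 16590 m/s; transfer-aphelion v_a = √[μ(2/r₂ − 1/a_t)] = 9339 m/s.
Δv₂ = v_c2 − v_a = 7252 m/s.
Total Δv = Δv₁ + Δv₂ = 18620 m/s = 18.62 km/s.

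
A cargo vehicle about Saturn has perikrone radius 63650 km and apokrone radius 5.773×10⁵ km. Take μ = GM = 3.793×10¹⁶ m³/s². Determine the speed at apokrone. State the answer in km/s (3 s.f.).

v ≈ 3.61 km/s

Semi-major axis a = (r_p + r_a)/2 = 3.2048×10⁵ km = 3.205×10⁸ m.
Vis-viva: v² = μ(2/r − 1/a) = 3.793×10¹⁶ × (3.464×10⁻⁹ − 3.120×10⁻⁹) = 1.305×10⁷ m²/s².
v = 3612 m/s = 3.612 km/s.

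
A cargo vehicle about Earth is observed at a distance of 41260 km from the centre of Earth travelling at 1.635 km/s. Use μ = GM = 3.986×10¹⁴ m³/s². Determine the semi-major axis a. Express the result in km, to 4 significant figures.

a ≈ 23940 km

r = 4.126×10⁷ m.
Specific orbital energy ε = v²/2 − μ/r = (1635)²/2 − 3.986×10¹⁴/4.126×10⁷ = -8.324×10⁶ J/kg.
Since ε = −μ/(2a), a = −μ/(2ε) = 2.394×10⁷ m = 23943 km.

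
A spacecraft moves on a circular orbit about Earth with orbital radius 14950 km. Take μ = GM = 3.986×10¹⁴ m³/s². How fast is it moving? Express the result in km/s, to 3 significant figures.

r = 14950 km = 1.495×10⁷ m.
For a circular orbit v = √(μ/r) = √(3.986×10¹⁴ / 1.495×10⁷) = √(2.666×10⁷) = 5164 m/s.
That is 5.164 km/s.

v ≈ 5.16 km/s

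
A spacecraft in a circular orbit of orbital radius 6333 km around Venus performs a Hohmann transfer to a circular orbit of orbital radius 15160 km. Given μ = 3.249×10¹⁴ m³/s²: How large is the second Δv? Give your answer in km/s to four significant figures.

Δv ≈ 1.076 km/s

r₁ = 6333 km = 6.333×10⁶ m.
r₂ = 15160 km = 1.516×10⁷ m.
Transfer ellipse a_t = (r₁ + r₂)/2 = 1.075×10⁷ m.
At r₁: circular v_c1 = √(μ/r₁) = 7163 m/s; transfer-periapsis v_p = √[μ(2/r₁ − 1/a_t)] = 8507 m/s.
At r₂: circular v_c2 = √(μ/r₂) = 4629 m/s; transfer-apoapsis v_a = √[μ(2/r₂ − 1/a_t)] = 3554 m/s.
Δv₂ = v_c2 − v_a = 1076 m/s.
= 1.076 km/s.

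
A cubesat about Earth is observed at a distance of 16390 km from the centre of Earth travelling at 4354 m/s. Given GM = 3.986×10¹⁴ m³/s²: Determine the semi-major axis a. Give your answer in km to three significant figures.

r = 1.639×10⁷ m.
Vis-viva rearranged: 1/a = 2/r − v²/μ = 1.220×10⁻⁷ − 4.756×10⁻⁸ = 7.447×10⁻⁸ m⁻¹.
a = 1.343×10⁷ m = 13429 km.

a ≈ 13400 km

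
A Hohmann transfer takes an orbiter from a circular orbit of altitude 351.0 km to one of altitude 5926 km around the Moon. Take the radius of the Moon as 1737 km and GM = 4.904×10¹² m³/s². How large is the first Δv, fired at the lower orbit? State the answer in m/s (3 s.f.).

Δv ≈ 389 m/s

r₁ = 1737 + 351.0 = 2088.0 km = 2.0880×10⁶ m.
r₂ = 1737 + 5926 = 7663.0 km = 7.6630×10⁶ m.
Transfer ellipse a_t = (r₁ + r₂)/2 = 4.876×10⁶ m.
At r₁: circular v_c1 = √(μ/r₁) = 1533 m/s; transfer-perilune v_p = √[μ(2/r₁ − 1/a_t)] = 1921 m/s.
Δv₁ = v_p − v_c1 = 388.8 m/s.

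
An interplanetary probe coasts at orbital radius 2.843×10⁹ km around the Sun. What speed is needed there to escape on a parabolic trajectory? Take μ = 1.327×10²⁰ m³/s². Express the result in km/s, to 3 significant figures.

v_esc ≈ 9.66 km/s

r = 2.843×10⁹ km = 2.843×10¹² m.
Escape speed v_esc = √(2μ/r) = √(2 × 1.327×10²⁰ / 2.843×10¹²) = √(9.335×10⁷) = 9662 m/s.
= 9.662 km/s.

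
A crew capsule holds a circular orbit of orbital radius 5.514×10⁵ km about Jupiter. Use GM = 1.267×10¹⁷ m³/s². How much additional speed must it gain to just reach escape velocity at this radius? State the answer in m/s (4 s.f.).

r = 5.514×10⁵ km = 5.514×10⁸ m.
Circular speed v_c = √(μ/r) = 15160 m/s.
Escape speed v_esc = √(2μ/r) = √2 × v_c = 21440 m/s.
Δv = v_esc − v_c = 6279 m/s.

Δv ≈ 6279 m/s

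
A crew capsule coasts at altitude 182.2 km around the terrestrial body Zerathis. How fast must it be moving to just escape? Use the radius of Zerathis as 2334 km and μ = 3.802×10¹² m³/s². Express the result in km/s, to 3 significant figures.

r = 2334 + 182.2 = 2516.2 km = 2.5162×10⁶ m.
Escape speed v_esc = √(2μ/r) = √(2 × 3.802×10¹² / 2.516×10⁶) = √(3.022×10⁶) = 1738 m/s.
= 1.738 km/s.

v_esc ≈ 1.74 km/s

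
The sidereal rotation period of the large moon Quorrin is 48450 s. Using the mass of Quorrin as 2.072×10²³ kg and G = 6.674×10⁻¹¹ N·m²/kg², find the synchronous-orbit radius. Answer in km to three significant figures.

μ = GM = 6.674×10⁻¹¹ × 2.072×10²³ = 1.383×10¹³ m³/s².
A synchronous orbit has period T, so by Kepler's third law a = (μT²/4π²)^(1/3).
μT²/4π² = 1.383×10¹³ × (4.845×10⁴)² / 39.48 = 8.222×10²⁰ m³.
a = 9.368×10⁶ m = 9368.5 km.

r_sync ≈ 9370 km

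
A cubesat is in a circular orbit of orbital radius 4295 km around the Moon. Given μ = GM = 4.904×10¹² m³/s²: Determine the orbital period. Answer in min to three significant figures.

T ≈ 421 min

r = 4295 km = 4.295×10⁶ m.
Kepler's third law: T = 2π√(r³/μ) = 2π√((4.295×10⁶)³ / 4.904×10¹²).
r³/μ = 1.616×10⁷ s², so T = 2π × 4.019×10³ = 2.526×10⁴ s.
Converting: 2.526×10⁴ s ÷ 60.00 = 420.9 min.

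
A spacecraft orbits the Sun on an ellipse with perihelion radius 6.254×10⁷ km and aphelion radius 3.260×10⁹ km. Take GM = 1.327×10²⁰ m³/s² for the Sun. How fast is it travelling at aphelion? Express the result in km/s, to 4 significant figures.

Semi-major axis a = (r_p + r_a)/2 = 1.6613×10⁹ km = 1.661×10¹² m.
Vis-viva: v² = μ(2/r − 1/a) = 1.327×10²⁰ × (6.135×10⁻¹³ − 6.019×10⁻¹³) = 1.532×10⁶ m²/s².
v = 1238 m/s = 1.238 km/s.

v ≈ 1.238 km/s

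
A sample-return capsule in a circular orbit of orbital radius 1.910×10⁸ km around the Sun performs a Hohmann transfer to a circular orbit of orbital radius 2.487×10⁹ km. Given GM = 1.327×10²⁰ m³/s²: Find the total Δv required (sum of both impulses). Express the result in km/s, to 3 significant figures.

Δv_total ≈ 14.1 km/s

r₁ = 1.910×10⁸ km = 1.910×10¹¹ m.
r₂ = 2.487×10⁹ km = 2.487×10¹² m.
Transfer ellipse a_t = (r₁ + r₂)/2 = 1.339×10¹² m.
At r₁: circular v_c1 = √(μ/r₁) = 26360 m/s; transfer-perihelion v_p = √[μ(2/r₁ − 1/a_t)] = 35920 m/s.
Δv₁ = v_p − v_c1 = 9564 m/s.
At r₂: circular v_c2 = √(μ/r₂) = 7305 m/s; transfer-aphelion v_a = √[μ(2/r₂ − 1/a_t)] = 2759 m/s.
Δv₂ = v_c2 − v_a = 4546 m/s.
Total Δv = Δv₁ + Δv₂ = 14110 m/s = 14.11 km/s.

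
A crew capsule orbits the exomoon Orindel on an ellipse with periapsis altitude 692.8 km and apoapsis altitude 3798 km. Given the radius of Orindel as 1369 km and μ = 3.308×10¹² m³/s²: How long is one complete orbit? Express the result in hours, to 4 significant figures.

T ≈ 6.594 hours

r_p = 1369 + 692.8 = 2061.8 km = 2.0618×10⁶ m.
r_a = 1369 + 3798 = 5167.0 km = 5.1670×10⁶ m.
Semi-major axis a = (r_p + r_a)/2 = (2061.8 + 5167.0)/2 = 3614.4 km = 3.614×10⁶ m.
By Kepler's third law T = 2π√(a³/μ) = 2π × 3.778×10³ = 2.374×10⁴ s.
= 6.594 hours.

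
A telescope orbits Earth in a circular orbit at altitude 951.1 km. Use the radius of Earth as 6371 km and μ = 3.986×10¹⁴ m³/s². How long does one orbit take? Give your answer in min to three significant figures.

r = 6371 + 951.1 = 7322.1 km = 7.3221×10⁶ m.
Kepler's third law: T = 2π√(r³/μ) = 2π√((7.322×10⁶)³ / 3.986×10¹⁴).
r³/μ = 9.848×10⁵ s², so T = 2π × 9.924×10² = 6.235×10³ s.
Converting: 6.235×10³ s ÷ 60.00 = 103.9 min.

T ≈ 104 min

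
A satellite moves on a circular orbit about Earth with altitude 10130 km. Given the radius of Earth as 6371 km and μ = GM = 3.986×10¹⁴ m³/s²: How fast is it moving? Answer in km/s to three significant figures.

r = 6371 + 10130 = 16501 km = 1.6501×10⁷ m.
For a circular orbit v = √(μ/r) = √(3.986×10¹⁴ / 1.650×10⁷) = √(2.416×10⁷) = 4915 m/s.
That is 4.915 km/s.

v ≈ 4.91 km/s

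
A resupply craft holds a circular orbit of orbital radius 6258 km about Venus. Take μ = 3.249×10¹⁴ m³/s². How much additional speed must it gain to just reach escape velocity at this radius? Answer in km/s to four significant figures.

Δv ≈ 2.985 km/s

r = 6258 km = 6.258×10⁶ m.
Circular speed v_c = √(μ/r) = 7205 m/s.
Escape speed v_esc = √(2μ/r) = √2 × v_c = 10190 m/s.
Δv = v_esc − v_c = 2985 m/s = 2.985 km/s.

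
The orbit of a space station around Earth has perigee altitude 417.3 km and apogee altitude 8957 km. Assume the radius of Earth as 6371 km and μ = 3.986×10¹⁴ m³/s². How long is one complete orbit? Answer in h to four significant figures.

r_p = 6371 + 417.3 = 6788.3 km = 6.7883×10⁶ m.
r_a = 6371 + 8957 = 15328 km = 1.5328×10⁷ m.
Semi-major axis a = (r_p + r_a)/2 = (6788.3 + 15328)/2 = 11058 km = 1.106×10⁷ m.
By Kepler's third law T = 2π√(a³/μ) = 2π × 1.842×10³ = 1.157×10⁴ s.
= 3.215 h.

T ≈ 3.215 h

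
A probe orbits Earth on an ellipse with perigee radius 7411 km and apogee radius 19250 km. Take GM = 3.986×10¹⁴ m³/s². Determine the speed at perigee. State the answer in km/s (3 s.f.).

Semi-major axis a = (r_p + r_a)/2 = 13330 km = 1.333×10⁷ m.
Vis-viva: v² = μ(2/r − 1/a) = 3.986×10¹⁴ × (2.699×10⁻⁷ − 7.502×10⁻⁸) = 7.767×10⁷ m²/s².
v = 8813 m/s = 8.813 km/s.

v ≈ 8.81 km/s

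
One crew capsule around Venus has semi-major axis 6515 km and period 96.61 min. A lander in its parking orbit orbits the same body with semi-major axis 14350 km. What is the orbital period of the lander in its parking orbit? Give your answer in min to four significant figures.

Kepler's third law: T² ∝ a³, so T₂ = T₁ (a₂/a₁)^(3/2).
a₂/a₁ = 2.203, (a₂/a₁)^(3/2) = 3.269.
T₂ = 96.61 × 3.269 = 315.8 min.

T₂ ≈ 315.8 min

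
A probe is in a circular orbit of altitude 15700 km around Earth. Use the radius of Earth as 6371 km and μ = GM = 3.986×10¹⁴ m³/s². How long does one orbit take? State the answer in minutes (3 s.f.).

r = 6371 + 15700 = 22071 km = 2.2071×10⁷ m.
Kepler's third law: T = 2π√(r³/μ) = 2π√((2.207×10⁷)³ / 3.986×10¹⁴).
r³/μ = 2.697×10⁷ s², so T = 2π × 5.194×10³ = 3.263×10⁴ s.
Converting: 3.263×10⁴ s ÷ 60.00 = 543.9 minutes.

T ≈ 544 minutes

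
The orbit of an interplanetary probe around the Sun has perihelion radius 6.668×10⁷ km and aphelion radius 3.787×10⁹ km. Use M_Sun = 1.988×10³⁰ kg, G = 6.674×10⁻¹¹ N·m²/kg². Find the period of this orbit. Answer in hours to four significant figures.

μ = GM = 6.674×10⁻¹¹ × 1.988×10³⁰ = 1.327×10²⁰ m³/s².
Semi-major axis a = (r_p + r_a)/2 = (6.6680×10⁷ + 3.7870×10⁹)/2 = 1.9268×10⁹ km = 1.927×10¹² m.
By Kepler's third law T = 2π√(a³/μ) = 2π × 2.322×10⁸ = 1.459×10⁹ s.
= 4.053×10⁵ hours.

T ≈ 405300 hours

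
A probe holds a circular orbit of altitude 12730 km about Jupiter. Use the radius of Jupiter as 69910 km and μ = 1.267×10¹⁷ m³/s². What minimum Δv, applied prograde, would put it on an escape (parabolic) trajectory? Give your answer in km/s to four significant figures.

Δv ≈ 16.22 km/s

r = 69910 + 12730 = 82640 km = 8.2640×10⁷ m.
Circular speed v_c = √(μ/r) = 39160 m/s.
Escape speed v_esc = √(2μ/r) = √2 × v_c = 55370 m/s.
Δv = v_esc − v_c = 16220 m/s = 16.22 km/s.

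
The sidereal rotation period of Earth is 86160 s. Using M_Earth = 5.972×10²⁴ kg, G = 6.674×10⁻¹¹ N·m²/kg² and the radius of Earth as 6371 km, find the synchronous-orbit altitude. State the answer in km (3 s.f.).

μ = GM = 6.674×10⁻¹¹ × 5.972×10²⁴ = 3.986×10¹⁴ m³/s².
A synchronous orbit has period T, so by Kepler's third law a = (μT²/4π²)^(1/3).
μT²/4π² = 3.986×10¹⁴ × (8.616×10⁴)² / 39.48 = 7.495×10²² m³.
a = 4.216×10⁷ m = 42162 km.
Altitude h = a − R = 42162 − 6371 = 35791 km.

h_sync ≈ 35800 km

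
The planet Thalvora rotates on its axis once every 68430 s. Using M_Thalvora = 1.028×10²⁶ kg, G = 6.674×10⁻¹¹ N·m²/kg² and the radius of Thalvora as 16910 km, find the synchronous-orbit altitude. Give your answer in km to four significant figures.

μ = GM = 6.674×10⁻¹¹ × 1.028×10²⁶ = 6.861×10¹⁵ m³/s².
A synchronous orbit has period T, so by Kepler's third law a = (μT²/4π²)^(1/3).
μT²/4π² = 6.861×10¹⁵ × (6.843×10⁴)² / 39.48 = 8.138×10²³ m³.
a = 9.336×10⁷ m = 93362 km.
Altitude h = a − R = 93362 − 16910 = 76452 km.

h_sync ≈ 76450 km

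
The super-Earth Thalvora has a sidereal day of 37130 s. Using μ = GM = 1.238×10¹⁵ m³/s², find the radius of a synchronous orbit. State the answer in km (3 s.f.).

r_sync ≈ 35100 km

A synchronous orbit has period T, so by Kepler's third law a = (μT²/4π²)^(1/3).
μT²/4π² = 1.238×10¹⁵ × (3.713×10⁴)² / 39.48 = 4.323×10²² m³.
a = 3.510×10⁷ m = 35097 km.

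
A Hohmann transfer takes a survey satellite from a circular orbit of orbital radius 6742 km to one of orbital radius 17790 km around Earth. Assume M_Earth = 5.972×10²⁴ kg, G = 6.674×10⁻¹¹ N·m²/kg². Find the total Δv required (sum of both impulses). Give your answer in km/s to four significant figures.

Δv_total ≈ 2.795 km/s

μ = GM = 6.674×10⁻¹¹ × 5.972×10²⁴ = 3.986×10¹⁴ m³/s².
r₁ = 6742 km = 6.742×10⁶ m.
r₂ = 17790 km = 1.779×10⁷ m.
Transfer ellipse a_t = (r₁ + r₂)/2 = 1.227×10⁷ m.
At r₁: circular v_c1 = √(μ/r₁) = 7689 m/s; transfer-perigee v_p = √[μ(2/r₁ − 1/a_t)] = 9260 m/s.
Δv₁ = v_p − v_c1 = 1571 m/s.
At r₂: circular v_c2 = √(μ/r₂) = 4733 m/s; transfer-apogee v_a = √[μ(2/r₂ − 1/a_t)] = 3509 m/s.
Δv₂ = v_c2 − v_a = 1224 m/s.
Total Δv = Δv₁ + Δv₂ = 2795 m/s = 2.795 km/s.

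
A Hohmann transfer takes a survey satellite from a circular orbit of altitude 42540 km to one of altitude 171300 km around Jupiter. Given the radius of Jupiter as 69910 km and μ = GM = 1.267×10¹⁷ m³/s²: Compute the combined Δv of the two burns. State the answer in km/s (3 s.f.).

Δv_total ≈ 10.3 km/s

r₁ = 69910 + 42540 = 112450 km = 1.1245×10⁸ m.
r₂ = 69910 + 171300 = 241210 km = 2.4121×10⁸ m.
Transfer ellipse a_t = (r₁ + r₂)/2 = 1.768×10⁸ m.
At r₁: circular v_c1 = √(μ/r₁) = 33570 m/s; transfer-perijove v_p = √[μ(2/r₁ − 1/a_t)] = 39200 m/s.
Δv₁ = v_p − v_c1 = 5637 m/s.
At r₂: circular v_c2 = √(μ/r₂) = 22920 m/s; transfer-apojove v_a = √[μ(2/r₂ − 1/a_t)] = 18280 m/s.
Δv₂ = v_c2 − v_a = 4642 m/s.
Total Δv = Δv₁ + Δv₂ = 10280 m/s = 10.28 km/s.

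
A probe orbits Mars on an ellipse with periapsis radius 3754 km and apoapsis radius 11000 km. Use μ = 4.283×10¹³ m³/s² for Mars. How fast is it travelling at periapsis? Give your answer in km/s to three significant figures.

v ≈ 4.12 km/s

Semi-major axis a = (r_p + r_a)/2 = 7377.0 km = 7.377×10⁶ m.
Vis-viva: v² = μ(2/r − 1/a) = 4.283×10¹³ × (5.328×10⁻⁷ − 1.356×10⁻⁷) = 1.701×10⁷ m²/s².
v = 4125 m/s = 4.125 km/s.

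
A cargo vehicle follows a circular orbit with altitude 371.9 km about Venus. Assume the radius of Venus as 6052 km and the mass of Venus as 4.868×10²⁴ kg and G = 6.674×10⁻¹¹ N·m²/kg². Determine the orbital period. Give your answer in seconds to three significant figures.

μ = GM = 6.674×10⁻¹¹ × 4.868×10²⁴ = 3.249×10¹⁴ m³/s².
r = 6052 + 371.9 = 6423.9 km = 6.4239×10⁶ m.
Kepler's third law: T = 2π√(r³/μ) = 2π√((6.424×10⁶)³ / 3.249×10¹⁴).
r³/μ = 8.159×10⁵ s², so T = 2π × 9.033×10² = 5.676×10³ s.

T ≈ 5680 seconds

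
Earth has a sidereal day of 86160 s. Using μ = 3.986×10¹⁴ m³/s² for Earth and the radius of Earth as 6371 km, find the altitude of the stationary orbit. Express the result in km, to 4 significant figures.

A synchronous orbit has period T, so by Kepler's third law a = (μT²/4π²)^(1/3).
μT²/4π² = 3.986×10¹⁴ × (8.616×10⁴)² / 39.48 = 7.495×10²² m³.
a = 4.216×10⁷ m = 42163 km.
Altitude h = a − R = 42163 − 6371 = 35792 km.

h_sync ≈ 35790 km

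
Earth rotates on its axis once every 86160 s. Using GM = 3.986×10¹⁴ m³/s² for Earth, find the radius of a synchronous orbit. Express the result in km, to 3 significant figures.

r_sync ≈ 42200 km

A synchronous orbit has period T, so by Kepler's third law a = (μT²/4π²)^(1/3).
μT²/4π² = 3.986×10¹⁴ × (8.616×10⁴)² / 39.48 = 7.495×10²² m³.
a = 4.216×10⁷ m = 42163 km.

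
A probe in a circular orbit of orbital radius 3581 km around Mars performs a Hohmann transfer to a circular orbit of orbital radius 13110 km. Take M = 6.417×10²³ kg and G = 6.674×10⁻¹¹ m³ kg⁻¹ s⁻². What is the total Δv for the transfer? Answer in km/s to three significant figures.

Δv_total ≈ 1.50 km/s

μ = GM = 6.674×10⁻¹¹ × 6.417×10²³ = 4.283×10¹³ m³/s².
r₁ = 3581 km = 3.581×10⁶ m.
r₂ = 13110 km = 1.311×10⁷ m.
Transfer ellipse a_t = (r₁ + r₂)/2 = 8.346×10⁶ m.
At r₁: circular v_c1 = √(μ/r₁) = 3458 m/s; transfer-periapsis v_p = √[μ(2/r₁ − 1/a_t)] = 4334 m/s.
Δv₁ = v_p − v_c1 = 876.2 m/s.
At r₂: circular v_c2 = √(μ/r₂) = 1807 m/s; transfer-apoapsis v_a = √[μ(2/r₂ − 1/a_t)] = 1184 m/s.
Δv₂ = v_c2 − v_a = 623.5 m/s.
Total Δv = Δv₁ + Δv₂ = 1500 m/s = 1.500 km/s.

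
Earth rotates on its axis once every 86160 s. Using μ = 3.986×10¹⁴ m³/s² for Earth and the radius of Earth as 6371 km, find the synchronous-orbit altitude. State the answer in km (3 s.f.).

h_sync ≈ 35800 km

A synchronous orbit has period T, so by Kepler's third law a = (μT²/4π²)^(1/3).
μT²/4π² = 3.986×10¹⁴ × (8.616×10⁴)² / 39.48 = 7.495×10²² m³.
a = 4.216×10⁷ m = 42163 km.
Altitude h = a − R = 42163 − 6371 = 35792 km.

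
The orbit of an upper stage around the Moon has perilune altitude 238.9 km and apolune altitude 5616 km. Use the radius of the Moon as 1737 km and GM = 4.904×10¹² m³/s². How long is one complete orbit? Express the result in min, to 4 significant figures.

T ≈ 476.4 min

r_p = 1737 + 238.9 = 1975.9 km = 1.9759×10⁶ m.
r_a = 1737 + 5616 = 7353.0 km = 7.3530×10⁶ m.
Semi-major axis a = (r_p + r_a)/2 = (1975.9 + 7353.0)/2 = 4664.4 km = 4.664×10⁶ m.
By Kepler's third law T = 2π√(a³/μ) = 2π × 4.549×10³ = 2.858×10⁴ s.
= 476.4 min.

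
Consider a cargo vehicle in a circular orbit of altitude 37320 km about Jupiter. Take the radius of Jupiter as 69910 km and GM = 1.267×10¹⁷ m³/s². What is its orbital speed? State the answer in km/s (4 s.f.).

r = 69910 + 37320 = 107230 km = 1.0723×10⁸ m.
For a circular orbit v = √(μ/r) = √(1.267×10¹⁷ / 1.072×10⁸) = √(1.182×10⁹) = 34370 m/s.
That is 34.37 km/s.

v ≈ 34.37 km/s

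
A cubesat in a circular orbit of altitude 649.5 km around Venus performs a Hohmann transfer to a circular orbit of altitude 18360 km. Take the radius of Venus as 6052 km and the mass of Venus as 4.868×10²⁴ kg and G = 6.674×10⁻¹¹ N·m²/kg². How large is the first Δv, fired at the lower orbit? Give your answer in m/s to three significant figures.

μ = GM = 6.674×10⁻¹¹ × 4.868×10²⁴ = 3.249×10¹⁴ m³/s².
r₁ = 6052 + 649.5 = 6701.5 km = 6.7015×10⁶ m.
r₂ = 6052 + 18360 = 24412 km = 2.4412×10⁷ m.
Transfer ellipse a_t = (r₁ + r₂)/2 = 1.556×10⁷ m.
At r₁: circular v_c1 = √(μ/r₁) = 6963 m/s; transfer-periapsis v_p = √[μ(2/r₁ − 1/a_t)] = 8722 m/s.
Δv₁ = v_p − v_c1 = 1759 m/s.

Δv ≈ 1760 m/s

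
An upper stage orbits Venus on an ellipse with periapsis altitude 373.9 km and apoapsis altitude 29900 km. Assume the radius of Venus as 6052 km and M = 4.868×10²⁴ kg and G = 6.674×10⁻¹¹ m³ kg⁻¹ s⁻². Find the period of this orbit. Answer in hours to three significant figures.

T ≈ 9.44 hours

μ = GM = 6.674×10⁻¹¹ × 4.868×10²⁴ = 3.249×10¹⁴ m³/s².
r_p = 6052 + 373.9 = 6425.9 km = 6.4259×10⁶ m.
r_a = 6052 + 29900 = 35952 km = 3.5952×10⁷ m.
Semi-major axis a = (r_p + r_a)/2 = (6425.9 + 35952)/2 = 21189 km = 2.119×10⁷ m.
By Kepler's third law T = 2π√(a³/μ) = 2π × 5.411×10³ = 3.400×10⁴ s.
= 9.444 hours.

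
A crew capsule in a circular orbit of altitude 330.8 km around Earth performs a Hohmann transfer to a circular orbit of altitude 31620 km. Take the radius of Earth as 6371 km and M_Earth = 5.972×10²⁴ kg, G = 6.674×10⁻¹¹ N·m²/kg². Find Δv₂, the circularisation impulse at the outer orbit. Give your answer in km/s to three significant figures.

μ = GM = 6.674×10⁻¹¹ × 5.972×10²⁴ = 3.986×10¹⁴ m³/s².
r₁ = 6371 + 330.8 = 6701.8 km = 6.7018×10⁶ m.
r₂ = 6371 + 31620 = 37991 km = 3.7991×10⁷ m.
Transfer ellipse a_t = (r₁ + r₂)/2 = 2.235×10⁷ m.
At r₁: circular v_c1 = √(μ/r₁) = 7712 m/s; transfer-perigee v_p = √[μ(2/r₁ − 1/a_t)] = 10060 m/s.
At r₂: circular v_c2 = √(μ/r₂) = 3239 m/s; transfer-apogee v_a = √[μ(2/r₂ − 1/a_t)] = 1774 m/s.
Δv₂ = v_c2 − v_a = 1465 m/s.
= 1.465 km/s.

Δv ≈ 1.47 km/s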